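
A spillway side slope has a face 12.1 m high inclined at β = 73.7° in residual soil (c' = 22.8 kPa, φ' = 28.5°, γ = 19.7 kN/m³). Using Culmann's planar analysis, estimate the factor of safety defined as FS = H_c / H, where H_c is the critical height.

H_c = (4c'/γ) · sinβ cosφ' / [1 − cos(β − φ')]
    = (4·22.8/19.7) · sin73.7°·cos28.5° / [1 − cos45.2°]
    = 4.629 · 0.8435 / 0.2954 = 13.22 m
FS = H_c / H = 13.22 / 12.1 = 1.093

FS = 1.09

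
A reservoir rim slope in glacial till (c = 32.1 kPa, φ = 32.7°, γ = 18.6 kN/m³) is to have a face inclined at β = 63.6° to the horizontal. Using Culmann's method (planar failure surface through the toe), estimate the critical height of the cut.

H_c = 36.66 m

Culmann's analysis gives the critical failure plane at α_cr = (β + φ)/2 = (63.6 + 32.7)/2 = 48.2°, and the critical height
H_c = (4c/γ) · sinβ cosφ / [1 − cos(β − φ)]
    = (4·32.1/18.6) · sin63.6°·cos32.7° / [1 − cos(30.9°)]
    = 6.903 · 0.8957·0.8415 / [1 − 0.8581]
    = 6.903 · 0.7538 / 0.1419
    = 36.66 m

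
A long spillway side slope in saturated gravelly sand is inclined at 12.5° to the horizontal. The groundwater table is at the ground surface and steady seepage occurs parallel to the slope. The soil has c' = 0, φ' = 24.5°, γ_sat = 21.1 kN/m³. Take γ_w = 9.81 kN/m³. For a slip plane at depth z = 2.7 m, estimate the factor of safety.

With seepage parallel to the slope and the water table at the surface, the effective normal stress on the slip plane uses the buoyant unit weight γ' = γ_sat − γ_w while the driving shear stress uses γ_sat:
FS = [c' + γ' z cos²β tanφ'] / [γ_sat z sinβ cosβ]
(For c' = 0 this reduces to FS = (γ'/γ_sat)·tanφ'/tanβ.)
γ' = 21.1 − 9.81 = 11.29 kN/m³
Numerator = 0.0 + 11.29·2.7·cos²12.5°·tan24.5° = 0.0 + 11.29·2.7·0.9532·0.4557 = 13.241 kPa
Denominator = 21.1·2.7·sin12.5°·cos12.5° = 21.1·2.7·0.2164·0.9763 = 12.038 kPa
FS = 13.241 / 12.038 = 1.100

FS = 1.10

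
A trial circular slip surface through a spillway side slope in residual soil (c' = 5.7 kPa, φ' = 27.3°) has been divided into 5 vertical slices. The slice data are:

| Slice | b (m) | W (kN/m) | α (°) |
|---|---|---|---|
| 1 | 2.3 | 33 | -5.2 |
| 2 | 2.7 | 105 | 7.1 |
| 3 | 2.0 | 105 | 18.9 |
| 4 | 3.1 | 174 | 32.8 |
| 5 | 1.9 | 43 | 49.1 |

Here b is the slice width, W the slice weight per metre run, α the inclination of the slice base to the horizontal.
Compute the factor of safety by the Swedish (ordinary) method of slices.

FS = 1.70

Ordinary method of slices: FS = Σ[c'·Δl_i + (W_i cosα_i)·tanφ'] / Σ W_i sinα_i, with Δl_i = b_i / cosα_i.
Slice 1: Δl = 2.3/cos(-5.2°) = 2.310 m; N'_1 = 33·cos(-5.2°) = 32.9; c'Δl = 13.16; W sinα = -3.0
Slice 2: Δl = 2.7/cos7.1° = 2.721 m; N'_2 = 105·cos7.1° = 104.2; c'Δl = 15.51; W sinα = 13.0
Slice 3: Δl = 2.0/cos18.9° = 2.114 m; N'_3 = 105·cos18.9° = 99.3; c'Δl = 12.05; W sinα = 34.0
Slice 4: Δl = 3.1/cos32.8° = 3.688 m; N'_4 = 174·cos32.8° = 146.3; c'Δl = 21.02; W sinα = 94.3
Slice 5: Δl = 1.9/cos49.1° = 2.902 m; N'_5 = 43·cos49.1° = 28.2; c'Δl = 16.54; W sinα = 32.5
Σc'Δl = 78.3 kN/m; ΣN' = 410.8 kN/m; ΣW sinα = 170.8 kN/m
Resisting = 78.3 + 410.8·tan27.3° = 78.3 + 212.0 = 290.3 kN/m
FS = 290.3 / 170.8 = 1.700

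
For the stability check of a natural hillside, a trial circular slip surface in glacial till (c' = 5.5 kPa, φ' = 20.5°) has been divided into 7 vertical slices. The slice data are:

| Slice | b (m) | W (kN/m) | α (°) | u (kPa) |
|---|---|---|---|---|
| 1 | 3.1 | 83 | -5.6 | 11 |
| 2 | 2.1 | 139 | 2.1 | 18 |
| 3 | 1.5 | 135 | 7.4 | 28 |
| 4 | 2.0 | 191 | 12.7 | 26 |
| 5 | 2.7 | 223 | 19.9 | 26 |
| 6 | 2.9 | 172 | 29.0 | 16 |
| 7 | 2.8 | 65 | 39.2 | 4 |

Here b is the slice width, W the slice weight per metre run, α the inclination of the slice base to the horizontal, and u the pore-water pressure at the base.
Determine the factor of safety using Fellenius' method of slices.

FS = 1.33

Ordinary method of slices: FS = Σ[c'·Δl_i + (W_i cosα_i − u_i·Δl_i)·tanφ'] / Σ W_i sinα_i, with Δl_i = b_i / cosα_i.
Slice 1: Δl = 3.1/cos(-5.6°) = 3.115 m; N'_1 = 83·cos(-5.6°) − 11·3.115 = 48.3; c'Δl = 17.13; W sinα = -8.1
Slice 2: Δl = 2.1/cos2.1° = 2.101 m; N'_2 = 139·cos2.1° − 18·2.101 = 101.1; c'Δl = 11.56; W sinα = 5.1
Slice 3: Δl = 1.5/cos7.4° = 1.513 m; N'_3 = 135·cos7.4° − 28·1.513 = 91.5; c'Δl = 8.32; W sinα = 17.4
Slice 4: Δl = 2.0/cos12.7° = 2.050 m; N'_4 = 191·cos12.7° − 26·2.050 = 133.0; c'Δl = 11.28; W sinα = 42.0
Slice 5: Δl = 2.7/cos19.9° = 2.871 m; N'_5 = 223·cos19.9° − 26·2.871 = 135.0; c'Δl = 15.79; W sinα = 75.9
Slice 6: Δl = 2.9/cos29.0° = 3.316 m; N'_6 = 172·cos29.0° − 16·3.316 = 97.4; c'Δl = 18.24; W sinα = 83.4
Slice 7: Δl = 2.8/cos39.2° = 3.613 m; N'_7 = 65·cos39.2° − 4·3.613 = 35.9; c'Δl = 19.87; W sinα = 41.1
Σc'Δl = 102.2 kN/m; ΣN' = 642.3 kN/m; ΣW sinα = 256.7 kN/m
Resisting = 102.2 + 642.3·tan20.5° = 102.2 + 240.1 = 342.3 kN/m
FS = 342.3 / 256.7 = 1.333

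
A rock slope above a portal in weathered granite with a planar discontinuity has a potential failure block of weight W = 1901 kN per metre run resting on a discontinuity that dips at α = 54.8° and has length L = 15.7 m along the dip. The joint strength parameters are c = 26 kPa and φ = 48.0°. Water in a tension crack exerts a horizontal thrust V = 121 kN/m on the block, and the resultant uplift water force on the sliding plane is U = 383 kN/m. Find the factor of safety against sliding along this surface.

FS = 0.67

Resolving the block weight along and normal to the plane and applying the Mohr–Coulomb strength on the joint:
N' = W cosα − U − V sinα = 1901·cos54.8° − 383 − 121·sin54.8° = 613.9 kN/m
Driving force T = W sinα + V cosα = 1901·sin54.8° + 121·cos54.8° = 1623.1 kN/m
Resisting force R = c·L + N'·tanφ = 26·15.7 + 613.9·tan48.0° = 408.2 + 681.8 = 1090.0 kN/m
FS = R / T = 1090.0 / 1623.1 = 0.672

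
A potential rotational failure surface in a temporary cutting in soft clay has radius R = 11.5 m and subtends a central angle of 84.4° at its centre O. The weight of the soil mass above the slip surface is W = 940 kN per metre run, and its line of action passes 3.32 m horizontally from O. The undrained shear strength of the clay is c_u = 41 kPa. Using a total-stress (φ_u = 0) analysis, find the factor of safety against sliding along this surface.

FS = 2.56

Taking moments about the centre O, the resisting moment is provided by the undrained shear strength acting along the arc:
Arc length L_a = R·θ = 11.5·(84.4°·π/180) = 11.5·1.4731 = 16.94 m
M_R = c_u·L_a·R = 41·16.94·11.5 = 7987.3 kN·m/m
M_D = W·d = 940·3.32 = 3120.8 kN·m/m
FS = M_R / M_D = 7987.3 / 3120.8 = 2.559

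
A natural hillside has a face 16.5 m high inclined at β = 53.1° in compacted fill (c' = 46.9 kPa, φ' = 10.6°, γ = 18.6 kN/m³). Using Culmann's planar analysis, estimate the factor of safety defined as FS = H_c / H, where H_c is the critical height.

FS = 1.83

H_c = (4c'/γ) · sinβ cosφ' / [1 − cos(β − φ')]
    = (4·46.9/18.6) · sin53.1°·cos10.6° / [1 − cos42.5°]
    = 10.086 · 0.7860 / 0.2627 = 30.18 m
FS = H_c / H = 30.18 / 16.5 = 1.829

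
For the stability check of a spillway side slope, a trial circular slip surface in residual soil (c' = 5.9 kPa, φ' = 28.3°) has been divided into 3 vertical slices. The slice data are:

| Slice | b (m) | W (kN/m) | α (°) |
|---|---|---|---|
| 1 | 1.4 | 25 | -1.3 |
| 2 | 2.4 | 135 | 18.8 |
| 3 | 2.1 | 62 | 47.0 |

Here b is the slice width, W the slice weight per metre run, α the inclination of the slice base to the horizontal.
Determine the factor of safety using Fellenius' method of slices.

FS = 1.66

Ordinary method of slices: FS = Σ[c'·Δl_i + (W_i cosα_i)·tanφ'] / Σ W_i sinα_i, with Δl_i = b_i / cosα_i.
Slice 1: Δl = 1.4/cos(-1.3°) = 1.400 m; N'_1 = 25·cos(-1.3°) = 25.0; c'Δl = 8.26; W sinα = -0.6
Slice 2: Δl = 2.4/cos18.8° = 2.535 m; N'_2 = 135·cos18.8° = 127.8; c'Δl = 14.96; W sinα = 43.5
Slice 3: Δl = 2.1/cos47.0° = 3.079 m; N'_3 = 62·cos47.0° = 42.3; c'Δl = 18.17; W sinα = 45.3
Σc'Δl = 41.4 kN/m; ΣN' = 195.1 kN/m; ΣW sinα = 88.3 kN/m
Resisting = 41.4 + 195.1·tan28.3° = 41.4 + 105.0 = 146.4 kN/m
FS = 146.4 / 88.3 = 1.659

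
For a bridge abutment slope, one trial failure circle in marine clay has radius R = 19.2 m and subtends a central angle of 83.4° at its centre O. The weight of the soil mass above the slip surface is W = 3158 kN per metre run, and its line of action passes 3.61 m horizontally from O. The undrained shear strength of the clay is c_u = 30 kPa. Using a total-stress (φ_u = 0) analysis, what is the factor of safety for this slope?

FS = 1.41

Taking moments about the centre O, the resisting moment is provided by the undrained shear strength acting along the arc:
Arc length L_a = R·θ = 19.2·(83.4°·π/180) = 19.2·1.4556 = 27.95 m
M_R = c_u·L_a·R = 30·27.95·19.2 = 16097.8 kN·m/m
M_D = W·d = 3158·3.61 = 11400.4 kN·m/m
FS = M_R / M_D = 16097.8 / 11400.4 = 1.412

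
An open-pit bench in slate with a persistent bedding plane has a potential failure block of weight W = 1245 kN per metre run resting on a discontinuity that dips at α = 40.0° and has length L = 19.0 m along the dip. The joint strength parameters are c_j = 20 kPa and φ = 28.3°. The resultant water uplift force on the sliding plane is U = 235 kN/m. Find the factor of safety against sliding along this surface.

FS = 0.96

Resolving the block weight along and normal to the plane and applying the Mohr–Coulomb strength on the joint:
N' = W cosα − U = 1245·cos40.0° − 235 = 718.7 kN/m
Driving force T = W sinα = 1245·sin40.0° = 800.3 kN/m
Resisting force R = c_j·L + N'·tanφ = 20·19.0 + 718.7·tan28.3° = 380.0 + 387.0 = 767.0 kN/m
FS = R / T = 767.0 / 800.3 = 0.958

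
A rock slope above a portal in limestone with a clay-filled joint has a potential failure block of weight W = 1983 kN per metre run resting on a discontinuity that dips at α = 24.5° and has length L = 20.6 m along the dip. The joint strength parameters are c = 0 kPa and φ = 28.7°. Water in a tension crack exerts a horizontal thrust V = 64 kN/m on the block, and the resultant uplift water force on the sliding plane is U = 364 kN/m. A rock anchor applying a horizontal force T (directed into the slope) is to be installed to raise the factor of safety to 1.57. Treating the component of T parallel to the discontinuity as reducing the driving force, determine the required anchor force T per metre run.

T = 367 kN/m

Resolving forces along and normal to the sliding plane, with the horizontal anchor force T adding T·sinα to the effective normal force and T·cosα acting up the plane against the driving force:
FS = [cL + (W cosα − U − V sinα + T sinα) tanφ] / [W sinα + V cosα − T cosα]
Without the anchor: N' = 1413.9 kN/m, driving T_d = 880.6 kN/m, resisting R = 0·20.6 + 1413.9·tan28.7° = 774.1 kN/m, FS = 0.88.
Setting FS = 1.57 and solving for T:
1.57·(880.6 − T cos24.5°) = 774.1 + T sin24.5°·tan28.7°
T·(sin24.5°·tan28.7° + 1.57·cos24.5°) = 1.57·880.6 − 774.1
T·(0.4147·0.5475 + 1.57·0.9100) = 1382.5 − 774.1 = 608.4
T·1.6557 = 608.4
T = 367.5 kN/m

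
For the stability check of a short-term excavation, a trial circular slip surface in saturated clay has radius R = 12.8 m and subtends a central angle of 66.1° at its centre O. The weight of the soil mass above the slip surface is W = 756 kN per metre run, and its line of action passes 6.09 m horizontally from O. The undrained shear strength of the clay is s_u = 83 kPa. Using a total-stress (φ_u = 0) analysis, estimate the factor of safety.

FS = 3.41

Taking moments about the centre O, the resisting moment is provided by the undrained shear strength acting along the arc:
Arc length L_a = R·θ = 12.8·(66.1°·π/180) = 12.8·1.1537 = 14.77 m
M_R = s_u·L_a·R = 83·14.77·12.8 = 15688.3 kN·m/m
M_D = W·d = 756·6.09 = 4604.0 kN·m/m
FS = M_R / M_D = 15688.3 / 4604.0 = 3.408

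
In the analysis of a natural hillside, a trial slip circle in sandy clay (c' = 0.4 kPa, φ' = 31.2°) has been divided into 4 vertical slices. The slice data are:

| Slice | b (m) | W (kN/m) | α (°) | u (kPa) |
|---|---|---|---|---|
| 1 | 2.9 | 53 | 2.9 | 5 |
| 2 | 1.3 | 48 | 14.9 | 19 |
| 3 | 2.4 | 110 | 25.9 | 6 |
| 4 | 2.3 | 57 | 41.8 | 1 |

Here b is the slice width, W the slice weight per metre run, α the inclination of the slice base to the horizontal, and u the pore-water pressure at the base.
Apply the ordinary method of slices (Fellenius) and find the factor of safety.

FS = 1.13

Ordinary method of slices: FS = Σ[c'·Δl_i + (W_i cosα_i − u_i·Δl_i)·tanφ'] / Σ W_i sinα_i, with Δl_i = b_i / cosα_i.
Slice 1: Δl = 2.9/cos2.9° = 2.904 m; N'_1 = 53·cos2.9° − 5·2.904 = 38.4; c'Δl = 1.16; W sinα = 2.7
Slice 2: Δl = 1.3/cos14.9° = 1.345 m; N'_2 = 48·cos14.9° − 19·1.345 = 20.8; c'Δl = 0.54; W sinα = 12.3
Slice 3: Δl = 2.4/cos25.9° = 2.668 m; N'_3 = 110·cos25.9° − 6·2.668 = 82.9; c'Δl = 1.07; W sinα = 48.0
Slice 4: Δl = 2.3/cos41.8° = 3.085 m; N'_4 = 57·cos41.8° − 1·3.085 = 39.4; c'Δl = 1.23; W sinα = 38.0
Σc'Δl = 4.0 kN/m; ΣN' = 181.6 kN/m; ΣW sinα = 101.1 kN/m
Resisting = 4.0 + 181.6·tan31.2° = 4.0 + 110.0 = 114.0 kN/m
FS = 114.0 / 101.1 = 1.128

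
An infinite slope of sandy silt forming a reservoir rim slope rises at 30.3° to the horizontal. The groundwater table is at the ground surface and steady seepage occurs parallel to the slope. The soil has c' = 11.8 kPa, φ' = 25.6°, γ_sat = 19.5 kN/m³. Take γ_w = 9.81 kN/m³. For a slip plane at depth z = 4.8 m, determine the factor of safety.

FS = 0.70

With seepage parallel to the slope and the water table at the surface, the effective normal stress on the slip plane uses the buoyant unit weight γ' = γ_sat − γ_w while the driving shear stress uses γ_sat:
FS = [c' + γ' z cos²β tanφ'] / [γ_sat z sinβ cosβ]
γ' = 19.5 − 9.81 = 9.69 kN/m³
Numerator = 11.8 + 9.69·4.8·cos²30.3°·tan25.6° = 11.8 + 9.69·4.8·0.7455·0.4791 = 28.412 kPa
Denominator = 19.5·4.8·sin30.3°·cos30.3° = 19.5·4.8·0.5045·0.8634 = 40.773 kPa
FS = 28.412 / 40.773 = 0.697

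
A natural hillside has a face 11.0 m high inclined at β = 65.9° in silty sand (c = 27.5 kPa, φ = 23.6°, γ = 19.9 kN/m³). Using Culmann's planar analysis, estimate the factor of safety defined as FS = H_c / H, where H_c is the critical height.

FS = 1.61

H_c = (4c/γ) · sinβ cosφ / [1 − cos(β − φ)]
    = (4·27.5/19.9) · sin65.9°·cos23.6° / [1 − cos42.3°]
    = 5.528 · 0.8365 / 0.2604 = 17.76 m
FS = H_c / H = 17.76 / 11.0 = 1.614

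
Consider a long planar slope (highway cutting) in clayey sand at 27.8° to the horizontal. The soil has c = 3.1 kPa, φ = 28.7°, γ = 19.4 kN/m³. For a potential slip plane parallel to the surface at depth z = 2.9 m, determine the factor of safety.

FS = 1.17

For an infinite slope with a slip plane parallel to the surface (no pore pressure): FS = [c + γz cos²β tanφ] / [γz sinβ cosβ].
γz = 19.4·2.9 = 56.26 kN/m²
Numerator = 3.1 + 56.26·cos²27.8°·tan28.7° = 3.1 + 56.26·0.7825·0.5475 = 27.202 kPa
Denominator = 56.26·sin27.8°·cos27.8° = 56.26·0.4664·0.8846 = 23.210 kPa
FS = 27.202 / 23.210 = 1.172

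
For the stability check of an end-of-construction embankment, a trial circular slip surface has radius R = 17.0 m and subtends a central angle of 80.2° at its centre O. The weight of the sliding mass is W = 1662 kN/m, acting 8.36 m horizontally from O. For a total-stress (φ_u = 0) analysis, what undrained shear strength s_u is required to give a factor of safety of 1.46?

FS = s_u·L_a·R / (W·d), so s_u = FS·W·d / (L_a·R).
Arc length L_a = R·θ = 17.0·(80.2°·π/180) = 17.0·1.3998 = 23.80 m
s_u = 1.46·1662·8.36 / (23.80·17.0) = 20285.7 / 404.53 = 50.15 kPa

s_u = 50.1 kPa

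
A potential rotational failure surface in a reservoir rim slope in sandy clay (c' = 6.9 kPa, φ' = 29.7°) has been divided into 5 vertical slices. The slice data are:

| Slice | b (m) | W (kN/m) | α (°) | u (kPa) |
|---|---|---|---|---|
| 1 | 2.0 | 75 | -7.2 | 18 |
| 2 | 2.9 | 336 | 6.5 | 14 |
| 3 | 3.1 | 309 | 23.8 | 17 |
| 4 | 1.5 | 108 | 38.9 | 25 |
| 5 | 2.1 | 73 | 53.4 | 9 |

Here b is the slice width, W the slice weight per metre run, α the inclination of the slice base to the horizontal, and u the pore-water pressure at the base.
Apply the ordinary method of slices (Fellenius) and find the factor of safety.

FS = 1.57

Ordinary method of slices: FS = Σ[c'·Δl_i + (W_i cosα_i − u_i·Δl_i)·tanφ'] / Σ W_i sinα_i, with Δl_i = b_i / cosα_i.
Slice 1: Δl = 2.0/cos(-7.2°) = 2.016 m; N'_1 = 75·cos(-7.2°) − 18·2.016 = 38.1; c'Δl = 13.91; W sinα = -9.4
Slice 2: Δl = 2.9/cos6.5° = 2.919 m; N'_2 = 336·cos6.5° − 14·2.919 = 293.0; c'Δl = 20.14; W sinα = 38.0
Slice 3: Δl = 3.1/cos23.8° = 3.388 m; N'_3 = 309·cos23.8° − 17·3.388 = 225.1; c'Δl = 23.38; W sinα = 124.7
Slice 4: Δl = 1.5/cos38.9° = 1.927 m; N'_4 = 108·cos38.9° − 25·1.927 = 35.9; c'Δl = 13.30; W sinα = 67.8
Slice 5: Δl = 2.1/cos53.4° = 3.522 m; N'_5 = 73·cos53.4° − 9·3.522 = 11.8; c'Δl = 24.30; W sinα = 58.6
Σc'Δl = 95.0 kN/m; ΣN' = 603.9 kN/m; ΣW sinα = 279.8 kN/m
Resisting = 95.0 + 603.9·tan29.7° = 95.0 + 344.5 = 439.5 kN/m
FS = 439.5 / 279.8 = 1.571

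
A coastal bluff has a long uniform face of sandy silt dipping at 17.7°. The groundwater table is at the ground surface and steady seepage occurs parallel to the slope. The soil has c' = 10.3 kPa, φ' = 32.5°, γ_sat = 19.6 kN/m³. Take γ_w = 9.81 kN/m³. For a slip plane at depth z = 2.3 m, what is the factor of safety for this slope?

FS = 1.79

With seepage parallel to the slope and the water table at the surface, the effective normal stress on the slip plane uses the buoyant unit weight γ' = γ_sat − γ_w while the driving shear stress uses γ_sat:
FS = [c' + γ' z cos²β tanφ'] / [γ_sat z sinβ cosβ]
γ' = 19.6 − 9.81 = 9.79 kN/m³
Numerator = 10.3 + 9.79·2.3·cos²17.7°·tan32.5° = 10.3 + 9.79·2.3·0.9076·0.6371 = 23.319 kPa
Denominator = 19.6·2.3·sin17.7°·cos17.7° = 19.6·2.3·0.3040·0.9527 = 13.057 kPa
FS = 23.319 / 13.057 = 1.786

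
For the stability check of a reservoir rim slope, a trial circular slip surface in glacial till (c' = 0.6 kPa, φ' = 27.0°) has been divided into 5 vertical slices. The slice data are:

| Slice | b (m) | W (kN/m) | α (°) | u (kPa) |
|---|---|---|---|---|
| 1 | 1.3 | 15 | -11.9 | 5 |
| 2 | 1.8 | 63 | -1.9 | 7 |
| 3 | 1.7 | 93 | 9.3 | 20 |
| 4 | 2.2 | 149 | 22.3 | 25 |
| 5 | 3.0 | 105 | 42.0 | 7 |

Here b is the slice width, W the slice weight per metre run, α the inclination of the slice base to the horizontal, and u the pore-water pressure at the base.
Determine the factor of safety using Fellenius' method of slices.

Ordinary method of slices: FS = Σ[c'·Δl_i + (W_i cosα_i − u_i·Δl_i)·tanφ'] / Σ W_i sinα_i, with Δl_i = b_i / cosα_i.
Slice 1: Δl = 1.3/cos(-11.9°) = 1.329 m; N'_1 = 15·cos(-11.9°) − 5·1.329 = 8.0; c'Δl = 0.80; W sinα = -3.1
Slice 2: Δl = 1.8/cos(-1.9°) = 1.801 m; N'_2 = 63·cos(-1.9°) − 7·1.801 = 50.4; c'Δl = 1.08; W sinα = -2.1
Slice 3: Δl = 1.7/cos9.3° = 1.723 m; N'_3 = 93·cos9.3° − 20·1.723 = 57.3; c'Δl = 1.03; W sinα = 15.0
Slice 4: Δl = 2.2/cos22.3° = 2.378 m; N'_4 = 149·cos22.3° − 25·2.378 = 78.4; c'Δl = 1.43; W sinα = 56.5
Slice 5: Δl = 3.0/cos42.0° = 4.037 m; N'_5 = 105·cos42.0° − 7·4.037 = 49.8; c'Δl = 2.42; W sinα = 70.3
Σc'Δl = 6.8 kN/m; ΣN' = 243.9 kN/m; ΣW sinα = 136.6 kN/m
Resisting = 6.8 + 243.9·tan27.0° = 6.8 + 124.3 = 131.0 kN/m
FS = 131.0 / 136.6 = 0.959

FS = 0.96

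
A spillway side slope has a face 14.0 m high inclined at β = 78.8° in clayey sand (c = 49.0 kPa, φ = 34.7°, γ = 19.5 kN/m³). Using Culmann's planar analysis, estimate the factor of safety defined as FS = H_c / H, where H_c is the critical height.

FS = 2.05

H_c = (4c/γ) · sinβ cosφ / [1 − cos(β − φ)]
    = (4·49.0/19.5) · sin78.8°·cos34.7° / [1 − cos44.1°]
    = 10.051 · 0.8065 / 0.2819 = 28.76 m
FS = H_c / H = 28.76 / 14.0 = 2.054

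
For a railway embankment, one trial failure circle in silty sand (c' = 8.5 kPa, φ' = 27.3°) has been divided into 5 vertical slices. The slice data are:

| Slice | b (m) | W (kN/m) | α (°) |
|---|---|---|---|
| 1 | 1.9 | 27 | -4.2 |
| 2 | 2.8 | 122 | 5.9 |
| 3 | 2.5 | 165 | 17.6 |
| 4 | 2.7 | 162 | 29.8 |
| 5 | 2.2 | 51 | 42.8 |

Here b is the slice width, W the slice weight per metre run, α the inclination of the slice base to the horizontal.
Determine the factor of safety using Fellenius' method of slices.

Ordinary method of slices: FS = Σ[c'·Δl_i + (W_i cosα_i)·tanφ'] / Σ W_i sinα_i, with Δl_i = b_i / cosα_i.
Slice 1: Δl = 1.9/cos(-4.2°) = 1.905 m; N'_1 = 27·cos(-4.2°) = 26.9; c'Δl = 16.19; W sinα = -2.0
Slice 2: Δl = 2.8/cos5.9° = 2.815 m; N'_2 = 122·cos5.9° = 121.4; c'Δl = 23.93; W sinα = 12.5
Slice 3: Δl = 2.5/cos17.6° = 2.623 m; N'_3 = 165·cos17.6° = 157.3; c'Δl = 22.29; W sinα = 49.9
Slice 4: Δl = 2.7/cos29.8° = 3.111 m; N'_4 = 162·cos29.8° = 140.6; c'Δl = 26.45; W sinα = 80.5
Slice 5: Δl = 2.2/cos42.8° = 2.998 m; N'_5 = 51·cos42.8° = 37.4; c'Δl = 25.49; W sinα = 34.7
Σc'Δl = 114.3 kN/m; ΣN' = 483.6 kN/m; ΣW sinα = 175.6 kN/m
Resisting = 114.3 + 483.6·tan27.3° = 114.3 + 249.6 = 363.9 kN/m
FS = 363.9 / 175.6 = 2.072

FS = 2.07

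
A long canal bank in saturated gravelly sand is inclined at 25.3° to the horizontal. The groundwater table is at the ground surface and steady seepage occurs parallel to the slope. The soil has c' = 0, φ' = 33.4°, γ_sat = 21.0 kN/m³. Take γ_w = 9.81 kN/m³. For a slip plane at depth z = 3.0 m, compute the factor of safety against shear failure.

With seepage parallel to the slope and the water table at the surface, the effective normal stress on the slip plane uses the buoyant unit weight γ' = γ_sat − γ_w while the driving shear stress uses γ_sat:
FS = [c' + γ' z cos²β tanφ'] / [γ_sat z sinβ cosβ]
(For c' = 0 this reduces to FS = (γ'/γ_sat)·tanφ'/tanβ.)
γ' = 21.0 − 9.81 = 11.19 kN/m³
Numerator = 0.0 + 11.19·3.0·cos²25.3°·tan33.4° = 0.0 + 11.19·3.0·0.8174·0.6594 = 18.093 kPa
Denominator = 21.0·3.0·sin25.3°·cos25.3° = 21.0·3.0·0.4274·0.9041 = 24.341 kPa
FS = 18.093 / 24.341 = 0.743

FS = 0.74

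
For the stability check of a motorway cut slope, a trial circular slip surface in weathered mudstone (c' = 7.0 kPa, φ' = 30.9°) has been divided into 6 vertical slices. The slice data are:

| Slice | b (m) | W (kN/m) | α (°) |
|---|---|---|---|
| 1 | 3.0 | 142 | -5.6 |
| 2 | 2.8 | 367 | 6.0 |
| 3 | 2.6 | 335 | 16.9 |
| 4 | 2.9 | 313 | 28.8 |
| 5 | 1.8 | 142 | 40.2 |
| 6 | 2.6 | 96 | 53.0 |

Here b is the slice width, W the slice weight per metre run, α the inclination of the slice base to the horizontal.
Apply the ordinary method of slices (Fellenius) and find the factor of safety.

FS = 2.01

Ordinary method of slices: FS = Σ[c'·Δl_i + (W_i cosα_i)·tanφ'] / Σ W_i sinα_i, with Δl_i = b_i / cosα_i.
Slice 1: Δl = 3.0/cos(-5.6°) = 3.014 m; N'_1 = 142·cos(-5.6°) = 141.3; c'Δl = 21.10; W sinα = -13.9
Slice 2: Δl = 2.8/cos6.0° = 2.815 m; N'_2 = 367·cos6.0° = 365.0; c'Δl = 19.71; W sinα = 38.4
Slice 3: Δl = 2.6/cos16.9° = 2.717 m; N'_3 = 335·cos16.9° = 320.5; c'Δl = 19.02; W sinα = 97.4
Slice 4: Δl = 2.9/cos28.8° = 3.309 m; N'_4 = 313·cos28.8° = 274.3; c'Δl = 23.17; W sinα = 150.8
Slice 5: Δl = 1.8/cos40.2° = 2.357 m; N'_5 = 142·cos40.2° = 108.5; c'Δl = 16.50; W sinα = 91.7
Slice 6: Δl = 2.6/cos53.0° = 4.320 m; N'_6 = 96·cos53.0° = 57.8; c'Δl = 30.24; W sinα = 76.7
Σc'Δl = 129.7 kN/m; ΣN' = 1267.4 kN/m; ΣW sinα = 441.0 kN/m
Resisting = 129.7 + 1267.4·tan30.9° = 129.7 + 758.5 = 888.2 kN/m
FS = 888.2 / 441.0 = 2.014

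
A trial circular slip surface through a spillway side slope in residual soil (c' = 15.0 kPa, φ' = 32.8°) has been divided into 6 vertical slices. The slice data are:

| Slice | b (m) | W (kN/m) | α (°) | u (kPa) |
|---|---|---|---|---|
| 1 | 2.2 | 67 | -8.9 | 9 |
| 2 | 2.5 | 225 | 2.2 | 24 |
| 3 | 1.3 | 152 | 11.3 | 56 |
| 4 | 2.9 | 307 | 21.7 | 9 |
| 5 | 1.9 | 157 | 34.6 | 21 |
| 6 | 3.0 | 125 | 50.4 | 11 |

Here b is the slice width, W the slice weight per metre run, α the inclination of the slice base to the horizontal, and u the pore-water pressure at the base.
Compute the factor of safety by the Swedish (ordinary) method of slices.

FS = 2.03

Ordinary method of slices: FS = Σ[c'·Δl_i + (W_i cosα_i − u_i·Δl_i)·tanφ'] / Σ W_i sinα_i, with Δl_i = b_i / cosα_i.
Slice 1: Δl = 2.2/cos(-8.9°) = 2.227 m; N'_1 = 67·cos(-8.9°) − 9·2.227 = 46.2; c'Δl = 33.40; W sinα = -10.4
Slice 2: Δl = 2.5/cos2.2° = 2.502 m; N'_2 = 225·cos2.2° − 24·2.502 = 164.8; c'Δl = 37.53; W sinα = 8.6
Slice 3: Δl = 1.3/cos11.3° = 1.326 m; N'_3 = 152·cos11.3° − 56·1.326 = 74.8; c'Δl = 19.89; W sinα = 29.8
Slice 4: Δl = 2.9/cos21.7° = 3.121 m; N'_4 = 307·cos21.7° − 9·3.121 = 257.2; c'Δl = 46.82; W sinα = 113.5
Slice 5: Δl = 1.9/cos34.6° = 2.308 m; N'_5 = 157·cos34.6° − 21·2.308 = 80.8; c'Δl = 34.62; W sinα = 89.2
Slice 6: Δl = 3.0/cos50.4° = 4.706 m; N'_6 = 125·cos50.4° − 11·4.706 = 27.9; c'Δl = 70.60; W sinα = 96.3
Σc'Δl = 242.9 kN/m; ΣN' = 651.6 kN/m; ΣW sinα = 327.0 kN/m
Resisting = 242.9 + 651.6·tan32.8° = 242.9 + 419.9 = 662.8 kN/m
FS = 662.8 / 327.0 = 2.027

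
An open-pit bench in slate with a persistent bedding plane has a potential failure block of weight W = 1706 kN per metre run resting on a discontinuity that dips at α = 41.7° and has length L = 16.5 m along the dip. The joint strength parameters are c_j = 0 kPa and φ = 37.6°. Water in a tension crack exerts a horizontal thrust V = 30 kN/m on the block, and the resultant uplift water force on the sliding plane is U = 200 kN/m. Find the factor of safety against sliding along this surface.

Resolving the block weight along and normal to the plane and applying the Mohr–Coulomb strength on the joint:
N' = W cosα − U − V sinα = 1706·cos41.7° − 200 − 30·sin41.7° = 1053.8 kN/m
Driving force T = W sinα + V cosα = 1706·sin41.7° + 30·cos41.7° = 1157.3 kN/m
Resisting force R = c_j·L + N'·tanφ = 0·16.5 + 1053.8·tan37.6° = 0.0 + 811.5 = 811.5 kN/m
FS = R / T = 811.5 / 1157.3 = 0.701

FS = 0.70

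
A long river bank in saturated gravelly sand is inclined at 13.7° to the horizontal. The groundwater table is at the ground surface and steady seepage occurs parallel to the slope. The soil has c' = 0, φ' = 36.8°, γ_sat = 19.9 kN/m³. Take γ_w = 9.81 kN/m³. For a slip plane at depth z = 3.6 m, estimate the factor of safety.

With seepage parallel to the slope and the water table at the surface, the effective normal stress on the slip plane uses the buoyant unit weight γ' = γ_sat − γ_w while the driving shear stress uses γ_sat:
FS = [c' + γ' z cos²β tanφ'] / [γ_sat z sinβ cosβ]
(For c' = 0 this reduces to FS = (γ'/γ_sat)·tanφ'/tanβ.)
γ' = 19.9 − 9.81 = 10.09 kN/m³
Numerator = 0.0 + 10.09·3.6·cos²13.7°·tan36.8° = 0.0 + 10.09·3.6·0.9439·0.7481 = 25.650 kPa
Denominator = 19.9·3.6·sin13.7°·cos13.7° = 19.9·3.6·0.2368·0.9715 = 16.484 kPa
FS = 25.650 / 16.484 = 1.556

FS = 1.56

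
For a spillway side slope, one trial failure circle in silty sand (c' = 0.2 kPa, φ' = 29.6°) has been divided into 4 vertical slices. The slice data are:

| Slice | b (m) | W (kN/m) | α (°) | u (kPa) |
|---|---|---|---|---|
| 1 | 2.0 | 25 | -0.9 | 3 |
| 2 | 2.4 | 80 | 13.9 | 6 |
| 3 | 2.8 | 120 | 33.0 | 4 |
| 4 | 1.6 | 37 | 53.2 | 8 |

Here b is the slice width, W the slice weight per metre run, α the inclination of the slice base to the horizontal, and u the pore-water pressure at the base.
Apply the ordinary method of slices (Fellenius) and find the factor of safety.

FS = 0.87

Ordinary method of slices: FS = Σ[c'·Δl_i + (W_i cosα_i − u_i·Δl_i)·tanφ'] / Σ W_i sinα_i, with Δl_i = b_i / cosα_i.
Slice 1: Δl = 2.0/cos(-0.9°) = 2.000 m; N'_1 = 25·cos(-0.9°) − 3·2.000 = 19.0; c'Δl = 0.40; W sinα = -0.4
Slice 2: Δl = 2.4/cos13.9° = 2.472 m; N'_2 = 80·cos13.9° − 6·2.472 = 62.8; c'Δl = 0.49; W sinα = 19.2
Slice 3: Δl = 2.8/cos33.0° = 3.339 m; N'_3 = 120·cos33.0° − 4·3.339 = 87.3; c'Δl = 0.67; W sinα = 65.4
Slice 4: Δl = 1.6/cos53.2° = 2.671 m; N'_4 = 37·cos53.2° − 8·2.671 = 0.8; c'Δl = 0.53; W sinα = 29.6
Σc'Δl = 2.1 kN/m; ΣN' = 169.9 kN/m; ΣW sinα = 113.8 kN/m
Resisting = 2.1 + 169.9·tan29.6° = 2.1 + 96.5 = 98.6 kN/m
FS = 98.6 / 113.8 = 0.866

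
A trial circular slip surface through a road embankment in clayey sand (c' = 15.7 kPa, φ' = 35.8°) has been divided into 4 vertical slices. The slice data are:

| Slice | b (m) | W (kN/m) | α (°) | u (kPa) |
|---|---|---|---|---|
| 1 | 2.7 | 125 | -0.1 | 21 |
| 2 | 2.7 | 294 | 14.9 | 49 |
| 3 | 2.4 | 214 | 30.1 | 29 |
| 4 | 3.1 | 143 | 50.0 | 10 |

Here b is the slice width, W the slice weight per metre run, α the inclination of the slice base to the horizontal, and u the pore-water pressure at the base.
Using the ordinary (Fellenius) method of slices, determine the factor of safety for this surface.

FS = 1.60

Ordinary method of slices: FS = Σ[c'·Δl_i + (W_i cosα_i − u_i·Δl_i)·tanφ'] / Σ W_i sinα_i, with Δl_i = b_i / cosα_i.
Slice 1: Δl = 2.7/cos(-0.1°) = 2.700 m; N'_1 = 125·cos(-0.1°) − 21·2.700 = 68.3; c'Δl = 42.39; W sinα = -0.2
Slice 2: Δl = 2.7/cos14.9° = 2.794 m; N'_2 = 294·cos14.9° − 49·2.794 = 147.2; c'Δl = 43.86; W sinα = 75.6
Slice 3: Δl = 2.4/cos30.1° = 2.774 m; N'_3 = 214·cos30.1° − 29·2.774 = 104.7; c'Δl = 43.55; W sinα = 107.3
Slice 4: Δl = 3.1/cos50.0° = 4.823 m; N'_4 = 143·cos50.0° − 10·4.823 = 43.7; c'Δl = 75.72; W sinα = 109.5
Σc'Δl = 205.5 kN/m; ΣN' = 363.9 kN/m; ΣW sinα = 292.2 kN/m
Resisting = 205.5 + 363.9·tan35.8° = 205.5 + 262.5 = 468.0 kN/m
FS = 468.0 / 292.2 = 1.601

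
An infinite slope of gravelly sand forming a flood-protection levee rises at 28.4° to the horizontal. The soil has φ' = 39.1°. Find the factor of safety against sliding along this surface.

For a dry cohesionless infinite slope the factor of safety is FS = tanφ' / tanβ.
FS = tan39.1° / tan28.4° = 0.8127 / 0.5407 = 1.503

FS = 1.50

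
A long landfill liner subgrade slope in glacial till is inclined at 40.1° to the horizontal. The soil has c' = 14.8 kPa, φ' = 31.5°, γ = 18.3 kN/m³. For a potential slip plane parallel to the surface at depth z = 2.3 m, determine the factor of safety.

For an infinite slope with a slip plane parallel to the surface (no pore pressure): FS = [c' + γz cos²β tanφ'] / [γz sinβ cosβ].
γz = 18.3·2.3 = 42.09 kN/m²
Numerator = 14.8 + 42.09·cos²40.1°·tan31.5° = 14.8 + 42.09·0.5851·0.6128 = 29.891 kPa
Denominator = 42.09·sin40.1°·cos40.1° = 42.09·0.6441·0.7649 = 20.738 kPa
FS = 29.891 / 20.738 = 1.441

FS = 1.44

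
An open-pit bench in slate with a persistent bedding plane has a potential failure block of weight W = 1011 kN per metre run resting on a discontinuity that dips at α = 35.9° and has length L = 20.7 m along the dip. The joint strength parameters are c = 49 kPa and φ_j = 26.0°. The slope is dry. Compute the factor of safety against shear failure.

FS = 2.38

Resolving the block weight along and normal to the plane and applying the Mohr–Coulomb strength on the joint:
N' = W cosα = 1011·cos35.9° = 819.0 kN/m
Driving force T = W sinα = 1011·sin35.9° = 592.8 kN/m
Resisting force R = c·L + N'·tanφ_j = 49·20.7 + 819.0·tan26.0° = 1014.3 + 399.4 = 1413.7 kN/m
FS = R / T = 1413.7 / 592.8 = 2.385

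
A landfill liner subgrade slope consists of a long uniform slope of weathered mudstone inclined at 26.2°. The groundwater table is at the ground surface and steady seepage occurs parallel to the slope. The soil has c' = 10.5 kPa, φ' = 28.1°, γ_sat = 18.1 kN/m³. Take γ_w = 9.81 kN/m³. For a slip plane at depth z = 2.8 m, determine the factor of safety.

FS = 1.02

With seepage parallel to the slope and the water table at the surface, the effective normal stress on the slip plane uses the buoyant unit weight γ' = γ_sat − γ_w while the driving shear stress uses γ_sat:
FS = [c' + γ' z cos²β tanφ'] / [γ_sat z sinβ cosβ]
γ' = 18.1 − 9.81 = 8.29 kN/m³
Numerator = 10.5 + 8.29·2.8·cos²26.2°·tan28.1° = 10.5 + 8.29·2.8·0.8051·0.5340 = 20.478 kPa
Denominator = 18.1·2.8·sin26.2°·cos26.2° = 18.1·2.8·0.4415·0.8973 = 20.077 kPa
FS = 20.478 / 20.077 = 1.020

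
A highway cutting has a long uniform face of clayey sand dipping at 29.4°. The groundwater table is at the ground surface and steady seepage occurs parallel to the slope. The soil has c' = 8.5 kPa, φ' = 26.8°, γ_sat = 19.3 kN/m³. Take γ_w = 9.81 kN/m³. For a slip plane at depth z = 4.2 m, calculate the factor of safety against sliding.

With seepage parallel to the slope and the water table at the surface, the effective normal stress on the slip plane uses the buoyant unit weight γ' = γ_sat − γ_w while the driving shear stress uses γ_sat:
FS = [c' + γ' z cos²β tanφ'] / [γ_sat z sinβ cosβ]
γ' = 19.3 − 9.81 = 9.49 kN/m³
Numerator = 8.5 + 9.49·4.2·cos²29.4°·tan26.8° = 8.5 + 9.49·4.2·0.7590·0.5051 = 23.782 kPa
Denominator = 19.3·4.2·sin29.4°·cos29.4° = 19.3·4.2·0.4909·0.8712 = 34.668 kPa
FS = 23.782 / 34.668 = 0.686

FS = 0.69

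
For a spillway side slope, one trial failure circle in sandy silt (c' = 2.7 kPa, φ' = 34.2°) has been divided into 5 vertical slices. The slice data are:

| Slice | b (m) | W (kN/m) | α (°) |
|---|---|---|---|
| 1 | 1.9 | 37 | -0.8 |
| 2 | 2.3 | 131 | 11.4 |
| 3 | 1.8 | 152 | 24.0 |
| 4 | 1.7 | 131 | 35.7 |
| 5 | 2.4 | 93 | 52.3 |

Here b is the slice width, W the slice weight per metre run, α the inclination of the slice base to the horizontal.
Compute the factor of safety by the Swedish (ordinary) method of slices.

Ordinary method of slices: FS = Σ[c'·Δl_i + (W_i cosα_i)·tanφ'] / Σ W_i sinα_i, with Δl_i = b_i / cosα_i.
Slice 1: Δl = 1.9/cos(-0.8°) = 1.900 m; N'_1 = 37·cos(-0.8°) = 37.0; c'Δl = 5.13; W sinα = -0.5
Slice 2: Δl = 2.3/cos11.4° = 2.346 m; N'_2 = 131·cos11.4° = 128.4; c'Δl = 6.33; W sinα = 25.9
Slice 3: Δl = 1.8/cos24.0° = 1.970 m; N'_3 = 152·cos24.0° = 138.9; c'Δl = 5.32; W sinα = 61.8
Slice 4: Δl = 1.7/cos35.7° = 2.093 m; N'_4 = 131·cos35.7° = 106.4; c'Δl = 5.65; W sinα = 76.4
Slice 5: Δl = 2.4/cos52.3° = 3.925 m; N'_5 = 93·cos52.3° = 56.9; c'Δl = 10.60; W sinα = 73.6
Σc'Δl = 33.0 kN/m; ΣN' = 467.5 kN/m; ΣW sinα = 237.2 kN/m
Resisting = 33.0 + 467.5·tan34.2° = 33.0 + 317.7 = 350.8 kN/m
FS = 350.8 / 237.2 = 1.479

FS = 1.48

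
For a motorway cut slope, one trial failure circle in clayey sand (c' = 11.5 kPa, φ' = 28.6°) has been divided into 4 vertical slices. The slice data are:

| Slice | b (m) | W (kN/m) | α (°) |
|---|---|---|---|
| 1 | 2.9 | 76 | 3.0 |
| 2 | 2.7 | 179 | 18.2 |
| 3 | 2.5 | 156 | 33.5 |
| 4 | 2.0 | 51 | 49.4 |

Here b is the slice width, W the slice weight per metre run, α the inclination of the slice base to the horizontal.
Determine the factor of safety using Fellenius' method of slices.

FS = 1.94

Ordinary method of slices: FS = Σ[c'·Δl_i + (W_i cosα_i)·tanφ'] / Σ W_i sinα_i, with Δl_i = b_i / cosα_i.
Slice 1: Δl = 2.9/cos3.0° = 2.904 m; N'_1 = 76·cos3.0° = 75.9; c'Δl = 33.40; W sinα = 4.0
Slice 2: Δl = 2.7/cos18.2° = 2.842 m; N'_2 = 179·cos18.2° = 170.0; c'Δl = 32.69; W sinα = 55.9
Slice 3: Δl = 2.5/cos33.5° = 2.998 m; N'_3 = 156·cos33.5° = 130.1; c'Δl = 34.48; W sinα = 86.1
Slice 4: Δl = 2.0/cos49.4° = 3.073 m; N'_4 = 51·cos49.4° = 33.2; c'Δl = 35.34; W sinα = 38.7
Σc'Δl = 135.9 kN/m; ΣN' = 409.2 kN/m; ΣW sinα = 184.7 kN/m
Resisting = 135.9 + 409.2·tan28.6° = 135.9 + 223.1 = 359.0 kN/m
FS = 359.0 / 184.7 = 1.944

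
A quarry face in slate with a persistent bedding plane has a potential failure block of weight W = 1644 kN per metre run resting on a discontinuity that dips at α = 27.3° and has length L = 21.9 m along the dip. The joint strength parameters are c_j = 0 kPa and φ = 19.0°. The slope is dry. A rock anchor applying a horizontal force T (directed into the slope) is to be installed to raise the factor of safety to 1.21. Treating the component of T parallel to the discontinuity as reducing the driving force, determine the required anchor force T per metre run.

Resolving forces along and normal to the sliding plane, with the horizontal anchor force T adding T·sinα to the effective normal force and T·cosα acting up the plane against the driving force:
FS = [c_jL + (W cosα + T sinα) tanφ] / [W sinα − T cosα]
Without the anchor: N' = 1460.9 kN/m, driving T_d = 754.0 kN/m, resisting R = 0·21.9 + 1460.9·tan19.0° = 503.0 kN/m, FS = 0.67.
Setting FS = 1.21 and solving for T:
1.21·(754.0 − T cos27.3°) = 503.0 + T sin27.3°·tan19.0°
T·(sin27.3°·tan19.0° + 1.21·cos27.3°) = 1.21·754.0 − 503.0
T·(0.4586·0.3443 + 1.21·0.8886) = 912.4 − 503.0 = 409.3
T·1.2332 = 409.3
T = 331.9 kN/m

T = 332 kN/m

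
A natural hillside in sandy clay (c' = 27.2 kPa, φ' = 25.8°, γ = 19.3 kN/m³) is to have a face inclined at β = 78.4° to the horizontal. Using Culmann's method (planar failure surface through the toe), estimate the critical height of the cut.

H_c = 12.66 m

Culmann's analysis gives the critical failure plane at α_cr = (β + φ')/2 = (78.4 + 25.8)/2 = 52.1°, and the critical height
H_c = (4c'/γ) · sinβ cosφ' / [1 − cos(β − φ')]
    = (4·27.2/19.3) · sin78.4°·cos25.8° / [1 − cos(52.6°)]
    = 5.637 · 0.9796·0.9003 / [1 − 0.6074]
    = 5.637 · 0.8819 / 0.3926
    = 12.66 m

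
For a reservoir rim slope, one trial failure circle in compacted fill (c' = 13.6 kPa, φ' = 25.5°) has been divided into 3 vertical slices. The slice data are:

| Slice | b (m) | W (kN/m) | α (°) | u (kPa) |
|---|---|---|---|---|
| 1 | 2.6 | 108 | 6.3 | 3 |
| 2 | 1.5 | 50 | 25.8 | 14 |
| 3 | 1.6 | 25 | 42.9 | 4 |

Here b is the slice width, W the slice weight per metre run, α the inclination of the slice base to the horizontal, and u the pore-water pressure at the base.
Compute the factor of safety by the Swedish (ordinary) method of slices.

Ordinary method of slices: FS = Σ[c'·Δl_i + (W_i cosα_i − u_i·Δl_i)·tanφ'] / Σ W_i sinα_i, with Δl_i = b_i / cosα_i.
Slice 1: Δl = 2.6/cos6.3° = 2.616 m; N'_1 = 108·cos6.3° − 3·2.616 = 99.5; c'Δl = 35.57; W sinα = 11.9
Slice 2: Δl = 1.5/cos25.8° = 1.666 m; N'_2 = 50·cos25.8° − 14·1.666 = 21.7; c'Δl = 22.66; W sinα = 21.8
Slice 3: Δl = 1.6/cos42.9° = 2.184 m; N'_3 = 25·cos42.9° − 4·2.184 = 9.6; c'Δl = 29.70; W sinα = 17.0
Σc'Δl = 87.9 kN/m; ΣN' = 130.8 kN/m; ΣW sinα = 50.6 kN/m
Resisting = 87.9 + 130.8·tan25.5° = 87.9 + 62.4 = 150.3 kN/m
FS = 150.3 / 50.6 = 2.969

FS = 2.97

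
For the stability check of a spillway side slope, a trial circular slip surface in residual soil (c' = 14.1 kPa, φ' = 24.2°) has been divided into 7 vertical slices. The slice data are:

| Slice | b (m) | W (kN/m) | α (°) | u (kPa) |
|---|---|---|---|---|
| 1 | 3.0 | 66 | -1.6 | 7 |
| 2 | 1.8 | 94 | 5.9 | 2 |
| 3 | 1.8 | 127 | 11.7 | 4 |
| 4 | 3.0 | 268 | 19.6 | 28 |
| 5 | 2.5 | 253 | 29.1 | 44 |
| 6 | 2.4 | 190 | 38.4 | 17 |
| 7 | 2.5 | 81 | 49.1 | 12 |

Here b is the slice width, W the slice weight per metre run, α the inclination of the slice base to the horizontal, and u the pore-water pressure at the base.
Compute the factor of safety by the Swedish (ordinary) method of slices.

Ordinary method of slices: FS = Σ[c'·Δl_i + (W_i cosα_i − u_i·Δl_i)·tanφ'] / Σ W_i sinα_i, with Δl_i = b_i / cosα_i.
Slice 1: Δl = 3.0/cos(-1.6°) = 3.001 m; N'_1 = 66·cos(-1.6°) − 7·3.001 = 45.0; c'Δl = 42.32; W sinα = -1.8
Slice 2: Δl = 1.8/cos5.9° = 1.810 m; N'_2 = 94·cos5.9° − 2·1.810 = 89.9; c'Δl = 25.52; W sinα = 9.7
Slice 3: Δl = 1.8/cos11.7° = 1.838 m; N'_3 = 127·cos11.7° − 4·1.838 = 117.0; c'Δl = 25.92; W sinα = 25.8
Slice 4: Δl = 3.0/cos19.6° = 3.185 m; N'_4 = 268·cos19.6° − 28·3.185 = 163.3; c'Δl = 44.90; W sinα = 89.9
Slice 5: Δl = 2.5/cos29.1° = 2.861 m; N'_5 = 253·cos29.1° − 44·2.861 = 95.2; c'Δl = 40.34; W sinα = 123.0
Slice 6: Δl = 2.4/cos38.4° = 3.062 m; N'_6 = 190·cos38.4° − 17·3.062 = 96.8; c'Δl = 43.18; W sinα = 118.0
Slice 7: Δl = 2.5/cos49.1° = 3.818 m; N'_7 = 81·cos49.1° − 12·3.818 = 7.2; c'Δl = 53.84; W sinα = 61.2
Σc'Δl = 276.0 kN/m; ΣN' = 614.4 kN/m; ΣW sinα = 425.8 kN/m
Resisting = 276.0 + 614.4·tan24.2° = 276.0 + 276.1 = 552.1 kN/m
FS = 552.1 / 425.8 = 1.297

FS = 1.30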